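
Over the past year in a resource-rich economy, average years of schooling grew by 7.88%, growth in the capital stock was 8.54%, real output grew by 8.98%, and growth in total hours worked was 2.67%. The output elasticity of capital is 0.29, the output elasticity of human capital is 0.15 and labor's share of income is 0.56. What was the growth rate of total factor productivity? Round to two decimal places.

Labor's share = 1 − 0.29 − 0.15 = 0.56.
The capital stock: 0.29 × 8.54 = 2.4766 pp.
Average years of schooling: 0.15 × 7.88 = 1.182 pp.
Total hours worked: 0.56 × 2.67 = 1.4952 pp.
TFP growth = 8.98 − 5.1538 = 3.8262%.

Total factor productivity growth was 3.83%.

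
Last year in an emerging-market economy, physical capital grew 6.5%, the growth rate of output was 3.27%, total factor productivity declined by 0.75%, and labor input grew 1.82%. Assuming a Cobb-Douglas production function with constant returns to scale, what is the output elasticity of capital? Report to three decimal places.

gY = gA + α·gK + (1−α)·gL, so gY − gA − gL = α(gK − gL).
3.27 + 0.75 − 1.82 = α × (6.5 − 1.82).
2.2 = 4.68 α, so α = 0.47009.

The output elasticity of capital is 0.470.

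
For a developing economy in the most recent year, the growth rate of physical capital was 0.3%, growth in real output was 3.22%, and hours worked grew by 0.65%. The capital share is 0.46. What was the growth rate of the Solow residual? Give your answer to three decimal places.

The Solow residual growth was 2.731%.

Labor's share = 1 − 0.46 = 0.54.
Physical capital: 0.46 × 0.3 = 0.138 pp.
Hours worked: 0.54 × 0.65 = 0.351 pp.
TFP growth = 3.22 − 0.489 = 2.731%.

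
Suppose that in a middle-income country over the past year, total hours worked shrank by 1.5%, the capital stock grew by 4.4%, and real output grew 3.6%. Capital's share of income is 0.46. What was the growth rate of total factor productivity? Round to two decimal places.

Labor's share = 1 − 0.46 = 0.54.
The capital stock: 0.46 × 4.4 = 2.024 pp.
Total hours worked: 0.54 × (-1.5) = -0.81 pp.
TFP growth = 3.6 − 1.214 = 2.386%.

2.39%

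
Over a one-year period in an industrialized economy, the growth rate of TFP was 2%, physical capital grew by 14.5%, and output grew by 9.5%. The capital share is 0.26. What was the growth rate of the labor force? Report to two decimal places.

5.04%

Labor's share = 1 − 0.26 = 0.74.
gY = gA + 0.26×14.5 + 0.74×g.
0.74×g = 9.5 − 2 − 3.77 = 3.73.
g = 3.73 / 0.74 = 5.0405%.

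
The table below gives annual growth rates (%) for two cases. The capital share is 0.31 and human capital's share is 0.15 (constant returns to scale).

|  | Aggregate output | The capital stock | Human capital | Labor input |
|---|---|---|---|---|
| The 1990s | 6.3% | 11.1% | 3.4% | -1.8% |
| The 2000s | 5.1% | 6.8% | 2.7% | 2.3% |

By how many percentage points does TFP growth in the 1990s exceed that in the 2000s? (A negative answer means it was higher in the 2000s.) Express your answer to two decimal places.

1.98 percentage points

Labor's share = 1 − 0.31 − 0.15 = 0.54.
The 1990s: TFP = 6.3 − 3.441 − 0.51 + 0.972 = 3.321%.
The 2000s: TFP = 5.1 − 2.108 − 0.405 − 1.242 = 1.345%.
Difference = 3.321 − (1.345) = 1.976 pp.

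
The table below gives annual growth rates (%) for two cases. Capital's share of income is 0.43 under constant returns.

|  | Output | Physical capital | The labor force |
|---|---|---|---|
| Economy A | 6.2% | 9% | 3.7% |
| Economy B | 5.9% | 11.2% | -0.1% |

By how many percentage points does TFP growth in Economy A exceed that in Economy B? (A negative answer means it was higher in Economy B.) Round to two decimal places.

Labor's share = 1 − 0.43 = 0.57.
Economy A: TFP = 6.2 − 3.87 − 2.109 = 0.221%.
Economy B: TFP = 5.9 − 4.816 + 0.057 = 1.141%.
Difference = 0.221 − (1.141) = -0.92 pp.

-0.92 percentage points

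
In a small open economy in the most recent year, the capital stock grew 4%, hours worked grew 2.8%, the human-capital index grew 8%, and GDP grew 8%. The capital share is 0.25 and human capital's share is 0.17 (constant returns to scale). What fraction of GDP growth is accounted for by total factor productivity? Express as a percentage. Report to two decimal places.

Labor's share = 1 − 0.25 − 0.17 = 0.58.
The capital stock: 0.25 × 4 = 1 pp.
The human-capital index: 0.17 × 8 = 1.36 pp.
Hours worked: 0.58 × 2.8 = 1.624 pp.
TFP growth = 8 − 3.984 = 4.016%.
TFP share of growth = 4.016 / 8 × 100 = 50.2%.

50.20%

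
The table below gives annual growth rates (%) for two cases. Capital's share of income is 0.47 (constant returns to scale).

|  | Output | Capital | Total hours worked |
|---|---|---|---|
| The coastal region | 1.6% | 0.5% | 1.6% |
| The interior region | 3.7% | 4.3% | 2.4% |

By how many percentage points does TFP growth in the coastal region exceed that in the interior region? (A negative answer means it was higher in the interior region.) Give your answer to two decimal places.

0.11 percentage points

Labor's share = 1 − 0.47 = 0.53.
The coastal region: TFP = 1.6 − 0.235 − 0.848 = 0.517%.
The interior region: TFP = 3.7 − 2.021 − 1.272 = 0.407%.
Difference = 0.517 − (0.407) = 0.11 pp.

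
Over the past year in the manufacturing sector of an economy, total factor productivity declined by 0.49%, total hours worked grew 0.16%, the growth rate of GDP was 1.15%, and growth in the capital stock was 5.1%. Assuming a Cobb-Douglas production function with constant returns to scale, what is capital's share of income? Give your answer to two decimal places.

Capital's share of income is 0.30.

gY = gA + α·gK + (1−α)·gL, so gY − gA − gL = α(gK − gL).
1.15 + 0.49 − 0.16 = α × (5.1 − 0.16).
1.48 = 4.94 α, so α = 0.2996.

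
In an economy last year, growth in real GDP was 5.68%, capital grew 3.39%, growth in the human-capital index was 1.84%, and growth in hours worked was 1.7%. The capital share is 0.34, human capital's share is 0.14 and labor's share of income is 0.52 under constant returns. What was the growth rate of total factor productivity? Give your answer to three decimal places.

3.386%

Labor's share = 1 − 0.34 − 0.14 = 0.52.
Capital: 0.34 × 3.39 = 1.1526 pp.
The human-capital index: 0.14 × 1.84 = 0.2576 pp.
Hours worked: 0.52 × 1.7 = 0.884 pp.
TFP growth = 5.68 − 2.2942 = 3.3858%.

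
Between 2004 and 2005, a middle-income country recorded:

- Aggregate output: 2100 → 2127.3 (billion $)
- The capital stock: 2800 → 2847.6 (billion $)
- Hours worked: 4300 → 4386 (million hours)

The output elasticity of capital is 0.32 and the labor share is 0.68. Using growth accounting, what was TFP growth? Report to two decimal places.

-0.60%

Aggregate output growth = (2127.3 − 2100) / 2100 = 1.3%.
The capital stock growth = (2847.6 − 2800) / 2800 = 1.7%.
Hours worked growth = (4386 − 4300) / 4300 = 2%.
Labor's share = 1 − 0.32 = 0.68.
The capital stock: 0.32 × 1.7 = 0.544 pp.
Hours worked: 0.68 × 2 = 1.36 pp.
TFP growth = 1.3 − 1.904 = -0.604%.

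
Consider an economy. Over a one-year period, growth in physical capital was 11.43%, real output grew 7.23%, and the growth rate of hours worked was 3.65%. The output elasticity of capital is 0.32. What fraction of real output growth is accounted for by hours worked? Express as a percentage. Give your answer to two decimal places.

34.33%

Labor's share = 1 − 0.32 = 0.68.
Hours worked contributed 0.68 × 3.65 = 2.482 pp.
Share of growth = 2.482 / 7.23 × 100 = 34.3292%.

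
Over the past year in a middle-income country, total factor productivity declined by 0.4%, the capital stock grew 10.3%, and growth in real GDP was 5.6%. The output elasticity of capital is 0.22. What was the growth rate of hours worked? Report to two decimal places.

4.79%

Labor's share = 1 − 0.22 = 0.78.
gY = gA + 0.22×10.3 + 0.78×g.
0.78×g = 5.6 + 0.4 − 2.266 = 3.734.
g = 3.734 / 0.78 = 4.7872%.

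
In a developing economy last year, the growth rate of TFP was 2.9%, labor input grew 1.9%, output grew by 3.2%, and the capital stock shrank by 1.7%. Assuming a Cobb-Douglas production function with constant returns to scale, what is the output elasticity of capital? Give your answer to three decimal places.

0.444

gY = gA + α·gK + (1−α)·gL, so gY − gA − gL = α(gK − gL).
3.2 − 2.9 − 1.9 = α × (-1.7 − 1.9).
-1.6 = -3.6 α, so α = 0.44444.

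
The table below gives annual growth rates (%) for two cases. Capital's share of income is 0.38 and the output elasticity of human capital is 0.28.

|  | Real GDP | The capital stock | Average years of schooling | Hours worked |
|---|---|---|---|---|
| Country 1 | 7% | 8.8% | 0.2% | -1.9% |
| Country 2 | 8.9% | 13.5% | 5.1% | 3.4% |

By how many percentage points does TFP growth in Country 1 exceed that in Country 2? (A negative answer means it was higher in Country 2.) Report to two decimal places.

3.06 percentage points

Labor's share = 1 − 0.38 − 0.28 = 0.34.
Country 1: TFP = 7 − 3.344 − 0.056 + 0.646 = 4.246%.
Country 2: TFP = 8.9 − 5.13 − 1.428 − 1.156 = 1.186%.
Difference = 4.246 − (1.186) = 3.06 pp.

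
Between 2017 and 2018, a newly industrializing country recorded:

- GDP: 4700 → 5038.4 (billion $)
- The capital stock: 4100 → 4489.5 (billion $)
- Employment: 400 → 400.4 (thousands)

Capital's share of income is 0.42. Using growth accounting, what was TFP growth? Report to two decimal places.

TFP grew 3.15%.

GDP growth = (5038.4 − 4700) / 4700 = 7.2%.
The capital stock growth = (4489.5 − 4100) / 4100 = 9.5%.
Employment growth = (400.4 − 400) / 400 = 0.1%.
Labor's share = 1 − 0.42 = 0.58.
The capital stock: 0.42 × 9.5 = 3.99 pp.
Employment: 0.58 × 0.1 = 0.058 pp.
TFP growth = 7.2 − 4.048 = 3.152%.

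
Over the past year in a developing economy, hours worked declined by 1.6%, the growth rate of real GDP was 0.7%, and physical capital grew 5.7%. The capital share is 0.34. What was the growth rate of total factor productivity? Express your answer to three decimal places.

-0.182%

Labor's share = 1 − 0.34 = 0.66.
Physical capital: 0.34 × 5.7 = 1.938 pp.
Hours worked: 0.66 × (-1.6) = -1.056 pp.
TFP growth = 0.7 − 0.882 = -0.182%.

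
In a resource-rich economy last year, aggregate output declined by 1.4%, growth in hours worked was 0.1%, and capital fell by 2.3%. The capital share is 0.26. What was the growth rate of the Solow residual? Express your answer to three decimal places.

Labor's share = 1 − 0.26 = 0.74.
Capital: 0.26 × (-2.3) = -0.598 pp.
Hours worked: 0.74 × 0.1 = 0.074 pp.
TFP growth = -1.4 + 0.524 = -0.876%.

-0.876%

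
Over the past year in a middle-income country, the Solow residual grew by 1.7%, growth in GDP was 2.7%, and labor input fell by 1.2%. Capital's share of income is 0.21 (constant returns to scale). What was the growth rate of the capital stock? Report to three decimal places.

Labor's share = 1 − 0.21 = 0.79.
gY = gA + 0.79×(-1.2) + 0.21×g.
0.21×g = 2.7 − 1.7 + 0.948 = 1.948.
g = 1.948 / 0.21 = 9.27619%.

9.276%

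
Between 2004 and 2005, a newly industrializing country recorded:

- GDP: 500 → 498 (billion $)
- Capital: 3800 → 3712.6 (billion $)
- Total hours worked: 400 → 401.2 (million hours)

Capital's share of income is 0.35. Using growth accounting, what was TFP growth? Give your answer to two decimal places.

GDP growth = (498 − 500) / 500 = -0.4%.
Capital growth = (3712.6 − 3800) / 3800 = -2.3%.
Total hours worked growth = (401.2 − 400) / 400 = 0.3%.
Labor's share = 1 − 0.35 = 0.65.
Capital: 0.35 × (-2.3) = -0.805 pp.
Total hours worked: 0.65 × 0.3 = 0.195 pp.
TFP growth = -0.4 + 0.61 = 0.21%.

TFP growth was 0.21%.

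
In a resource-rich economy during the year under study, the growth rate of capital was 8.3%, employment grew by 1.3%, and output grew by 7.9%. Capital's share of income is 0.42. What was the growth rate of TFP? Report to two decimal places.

Labor's share = 1 − 0.42 = 0.58.
Capital: 0.42 × 8.3 = 3.486 pp.
Employment: 0.58 × 1.3 = 0.754 pp.
TFP growth = 7.9 − 4.24 = 3.66%.

3.66%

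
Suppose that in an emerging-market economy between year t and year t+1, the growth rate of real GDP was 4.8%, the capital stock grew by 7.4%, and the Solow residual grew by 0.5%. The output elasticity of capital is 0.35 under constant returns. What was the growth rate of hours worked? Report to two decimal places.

Labor's share = 1 − 0.35 = 0.65.
gY = gA + 0.35×7.4 + 0.65×g.
0.65×g = 4.8 − 0.5 − 2.59 = 1.71.
g = 1.71 / 0.65 = 2.6308%.

2.63%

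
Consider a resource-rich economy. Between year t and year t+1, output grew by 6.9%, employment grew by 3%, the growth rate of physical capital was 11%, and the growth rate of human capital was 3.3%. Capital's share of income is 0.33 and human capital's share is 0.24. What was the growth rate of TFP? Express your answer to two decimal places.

Labor's share = 1 − 0.33 − 0.24 = 0.43.
Physical capital: 0.33 × 11 = 3.63 pp.
Human capital: 0.24 × 3.3 = 0.792 pp.
Employment: 0.43 × 3 = 1.29 pp.
TFP growth = 6.9 − 5.712 = 1.188%.

1.19%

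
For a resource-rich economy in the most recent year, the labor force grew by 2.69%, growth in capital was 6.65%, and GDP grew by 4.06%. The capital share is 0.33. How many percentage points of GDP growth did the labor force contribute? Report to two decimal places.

Labor's share = 1 − 0.33 = 0.67.
Contribution = share × growth = 0.67 × 2.69 = 1.8023 pp.

1.80 pp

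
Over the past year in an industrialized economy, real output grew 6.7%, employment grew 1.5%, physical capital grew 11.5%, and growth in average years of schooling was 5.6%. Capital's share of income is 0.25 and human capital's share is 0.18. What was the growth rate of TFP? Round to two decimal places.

TFP grew 1.96%.

Labor's share = 1 − 0.25 − 0.18 = 0.57.
Physical capital: 0.25 × 11.5 = 2.875 pp.
Average years of schooling: 0.18 × 5.6 = 1.008 pp.
Employment: 0.57 × 1.5 = 0.855 pp.
TFP growth = 6.7 − 4.738 = 1.962%.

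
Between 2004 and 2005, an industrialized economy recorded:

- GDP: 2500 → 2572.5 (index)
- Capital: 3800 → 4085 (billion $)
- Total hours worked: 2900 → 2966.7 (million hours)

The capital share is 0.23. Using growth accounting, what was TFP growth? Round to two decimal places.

-0.60%

GDP growth = (2572.5 − 2500) / 2500 = 2.9%.
Capital growth = (4085 − 3800) / 3800 = 7.5%.
Total hours worked growth = (2966.7 − 2900) / 2900 = 2.3%.
Labor's share = 1 − 0.23 = 0.77.
Capital: 0.23 × 7.5 = 1.725 pp.
Total hours worked: 0.77 × 2.3 = 1.771 pp.
TFP growth = 2.9 − 3.496 = -0.596%.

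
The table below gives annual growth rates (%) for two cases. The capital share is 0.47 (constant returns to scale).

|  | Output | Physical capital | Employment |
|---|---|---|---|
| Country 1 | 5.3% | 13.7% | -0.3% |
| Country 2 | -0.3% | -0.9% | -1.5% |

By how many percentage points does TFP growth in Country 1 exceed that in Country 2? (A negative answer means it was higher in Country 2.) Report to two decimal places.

-1.90 percentage points

Labor's share = 1 − 0.47 = 0.53.
Country 1: TFP = 5.3 − 6.439 + 0.159 = -0.98%.
Country 2: TFP = -0.3 + 0.423 + 0.795 = 0.918%.
Difference = -0.98 − (0.918) = -1.898 pp.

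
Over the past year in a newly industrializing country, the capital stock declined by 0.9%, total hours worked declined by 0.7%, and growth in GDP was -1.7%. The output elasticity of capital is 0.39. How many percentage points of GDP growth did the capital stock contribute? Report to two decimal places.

-0.35 percentage points

Contribution = share × growth = 0.39 × (-0.9) = -0.351 pp.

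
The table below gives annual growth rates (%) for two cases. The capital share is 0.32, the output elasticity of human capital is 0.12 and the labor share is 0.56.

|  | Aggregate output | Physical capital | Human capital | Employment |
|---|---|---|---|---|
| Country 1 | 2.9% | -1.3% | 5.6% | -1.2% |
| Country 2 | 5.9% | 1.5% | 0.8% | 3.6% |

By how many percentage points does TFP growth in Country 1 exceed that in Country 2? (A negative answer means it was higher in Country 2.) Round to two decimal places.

0.01 percentage points

Labor's share = 1 − 0.32 − 0.12 = 0.56.
Country 1: TFP = 2.9 + 0.416 − 0.672 + 0.672 = 3.316%.
Country 2: TFP = 5.9 − 0.48 − 0.096 − 2.016 = 3.308%.
Difference = 3.316 − (3.308) = 0.008 pp.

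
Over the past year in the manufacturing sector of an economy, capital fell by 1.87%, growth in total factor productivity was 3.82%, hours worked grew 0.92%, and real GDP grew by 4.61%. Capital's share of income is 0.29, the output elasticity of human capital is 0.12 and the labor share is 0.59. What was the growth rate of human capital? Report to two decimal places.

Human capital growth was 6.58%.

Labor's share = 1 − 0.29 − 0.12 = 0.59.
gY = gA + 0.29×(-1.87) + 0.59×0.92 + 0.12×g.
0.12×g = 4.61 − 3.82 − 0.0005 = 0.7895.
g = 0.7895 / 0.12 = 6.5792%.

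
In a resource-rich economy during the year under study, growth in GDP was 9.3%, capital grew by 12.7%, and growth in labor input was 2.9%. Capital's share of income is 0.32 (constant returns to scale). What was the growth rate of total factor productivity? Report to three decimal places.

Total factor productivity grew 3.264%.

Labor's share = 1 − 0.32 = 0.68.
Capital: 0.32 × 12.7 = 4.064 pp.
Labor input: 0.68 × 2.9 = 1.972 pp.
TFP growth = 9.3 − 6.036 = 3.264%.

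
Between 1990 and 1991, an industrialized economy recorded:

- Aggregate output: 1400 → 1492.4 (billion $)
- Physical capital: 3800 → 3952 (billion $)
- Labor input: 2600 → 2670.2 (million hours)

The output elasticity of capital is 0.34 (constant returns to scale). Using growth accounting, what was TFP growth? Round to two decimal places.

Aggregate output growth = (1492.4 − 1400) / 1400 = 6.6%.
Physical capital growth = (3952 − 3800) / 3800 = 4%.
Labor input growth = (2670.2 − 2600) / 2600 = 2.7%.
Labor's share = 1 − 0.34 = 0.66.
Physical capital: 0.34 × 4 = 1.36 pp.
Labor input: 0.66 × 2.7 = 1.782 pp.
TFP growth = 6.6 − 3.142 = 3.458%.

TFP growth was 3.46%.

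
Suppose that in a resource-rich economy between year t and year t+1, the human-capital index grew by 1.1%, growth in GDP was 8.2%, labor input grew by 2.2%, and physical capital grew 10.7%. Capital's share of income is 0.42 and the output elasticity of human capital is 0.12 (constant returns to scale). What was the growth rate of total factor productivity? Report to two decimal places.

Total factor productivity grew 2.56%.

Labor's share = 1 − 0.42 − 0.12 = 0.46.
Physical capital: 0.42 × 10.7 = 4.494 pp.
The human-capital index: 0.12 × 1.1 = 0.132 pp.
Labor input: 0.46 × 2.2 = 1.012 pp.
TFP growth = 8.2 − 5.638 = 2.562%.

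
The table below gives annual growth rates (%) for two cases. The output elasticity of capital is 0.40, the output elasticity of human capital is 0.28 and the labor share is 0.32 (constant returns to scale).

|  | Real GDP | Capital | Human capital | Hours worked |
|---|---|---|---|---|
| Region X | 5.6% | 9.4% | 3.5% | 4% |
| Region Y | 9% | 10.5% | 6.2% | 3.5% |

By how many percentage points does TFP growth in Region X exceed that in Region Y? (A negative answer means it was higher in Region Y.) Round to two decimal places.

Labor's share = 1 − 0.4 − 0.28 = 0.32.
Region X: TFP = 5.6 − 3.76 − 0.98 − 1.28 = -0.42%.
Region Y: TFP = 9 − 4.2 − 1.736 − 1.12 = 1.944%.
Difference = -0.42 − (1.944) = -2.364 pp.

-2.36 percentage points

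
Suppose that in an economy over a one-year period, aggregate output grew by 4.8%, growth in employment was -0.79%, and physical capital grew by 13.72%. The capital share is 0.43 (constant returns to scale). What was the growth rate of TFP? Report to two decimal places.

-0.65%

Labor's share = 1 − 0.43 = 0.57.
Physical capital: 0.43 × 13.72 = 5.8996 pp.
Employment: 0.57 × (-0.79) = -0.4503 pp.
TFP growth = 4.8 − 5.4493 = -0.6493%.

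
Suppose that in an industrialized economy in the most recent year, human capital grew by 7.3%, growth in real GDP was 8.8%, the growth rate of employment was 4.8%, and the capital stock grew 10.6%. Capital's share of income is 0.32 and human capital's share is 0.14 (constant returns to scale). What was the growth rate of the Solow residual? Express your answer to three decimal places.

Labor's share = 1 − 0.32 − 0.14 = 0.54.
The capital stock: 0.32 × 10.6 = 3.392 pp.
Human capital: 0.14 × 7.3 = 1.022 pp.
Employment: 0.54 × 4.8 = 2.592 pp.
TFP growth = 8.8 − 7.006 = 1.794%.

The Solow residual grew 1.794%.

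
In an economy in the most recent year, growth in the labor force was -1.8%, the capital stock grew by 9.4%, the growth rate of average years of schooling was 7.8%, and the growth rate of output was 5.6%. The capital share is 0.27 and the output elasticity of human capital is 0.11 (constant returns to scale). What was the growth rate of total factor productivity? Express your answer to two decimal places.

Labor's share = 1 − 0.27 − 0.11 = 0.62.
The capital stock: 0.27 × 9.4 = 2.538 pp.
Average years of schooling: 0.11 × 7.8 = 0.858 pp.
The labor force: 0.62 × (-1.8) = -1.116 pp.
TFP growth = 5.6 − 2.28 = 3.32%.

3.32%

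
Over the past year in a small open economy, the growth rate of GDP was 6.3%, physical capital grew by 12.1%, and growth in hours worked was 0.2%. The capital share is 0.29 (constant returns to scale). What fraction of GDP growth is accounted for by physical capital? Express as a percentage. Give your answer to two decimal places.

Physical capital contributed 0.29 × 12.1 = 3.509 pp.
Share of growth = 3.509 / 6.3 × 100 = 55.6984%.

Physical capital accounted for 55.70% of growth.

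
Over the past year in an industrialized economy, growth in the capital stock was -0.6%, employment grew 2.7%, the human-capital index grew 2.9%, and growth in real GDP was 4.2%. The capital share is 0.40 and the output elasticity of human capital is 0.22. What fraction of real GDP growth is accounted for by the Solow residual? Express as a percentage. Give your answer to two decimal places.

66.10%

Labor's share = 1 − 0.4 − 0.22 = 0.38.
The capital stock: 0.4 × (-0.6) = -0.24 pp.
The human-capital index: 0.22 × 2.9 = 0.638 pp.
Employment: 0.38 × 2.7 = 1.026 pp.
TFP growth = 4.2 − 1.424 = 2.776%.
TFP share of growth = 2.776 / 4.2 × 100 = 66.0952%.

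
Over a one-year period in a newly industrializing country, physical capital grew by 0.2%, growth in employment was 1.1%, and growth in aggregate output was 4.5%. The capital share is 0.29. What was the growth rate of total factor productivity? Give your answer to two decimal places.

Labor's share = 1 − 0.29 = 0.71.
Physical capital: 0.29 × 0.2 = 0.058 pp.
Employment: 0.71 × 1.1 = 0.781 pp.
TFP growth = 4.5 − 0.839 = 3.661%.

3.66%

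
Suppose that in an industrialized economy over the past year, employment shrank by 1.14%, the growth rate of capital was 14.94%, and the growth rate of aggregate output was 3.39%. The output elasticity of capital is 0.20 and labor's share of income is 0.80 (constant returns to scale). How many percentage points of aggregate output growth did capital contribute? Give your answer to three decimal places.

Contribution = share × growth = 0.2 × 14.94 = 2.988 pp.

2.988 percentage points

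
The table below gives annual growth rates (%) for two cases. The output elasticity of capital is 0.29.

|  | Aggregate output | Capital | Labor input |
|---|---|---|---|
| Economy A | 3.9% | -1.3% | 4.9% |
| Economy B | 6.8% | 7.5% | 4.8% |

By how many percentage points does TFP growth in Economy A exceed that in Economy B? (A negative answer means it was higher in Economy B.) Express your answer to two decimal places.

Labor's share = 1 − 0.29 = 0.71.
Economy A: TFP = 3.9 + 0.377 − 3.479 = 0.798%.
Economy B: TFP = 6.8 − 2.175 − 3.408 = 1.217%.
Difference = 0.798 − (1.217) = -0.419 pp.

-0.42 percentage points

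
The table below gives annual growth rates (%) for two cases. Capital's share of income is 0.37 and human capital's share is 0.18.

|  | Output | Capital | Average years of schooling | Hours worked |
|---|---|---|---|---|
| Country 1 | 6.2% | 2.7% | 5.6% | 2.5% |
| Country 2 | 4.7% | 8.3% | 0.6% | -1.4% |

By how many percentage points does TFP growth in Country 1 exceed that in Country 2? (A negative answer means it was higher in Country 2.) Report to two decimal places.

Labor's share = 1 − 0.37 − 0.18 = 0.45.
Country 1: TFP = 6.2 − 0.999 − 1.008 − 1.125 = 3.068%.
Country 2: TFP = 4.7 − 3.071 − 0.108 + 0.63 = 2.151%.
Difference = 3.068 − (2.151) = 0.917 pp.

0.92 percentage points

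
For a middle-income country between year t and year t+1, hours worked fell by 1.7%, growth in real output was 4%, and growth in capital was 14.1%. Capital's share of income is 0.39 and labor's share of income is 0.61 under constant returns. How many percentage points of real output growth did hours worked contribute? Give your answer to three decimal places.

Labor's share = 1 − 0.39 = 0.61.
Contribution = share × growth = 0.61 × (-1.7) = -1.037 pp.

-1.037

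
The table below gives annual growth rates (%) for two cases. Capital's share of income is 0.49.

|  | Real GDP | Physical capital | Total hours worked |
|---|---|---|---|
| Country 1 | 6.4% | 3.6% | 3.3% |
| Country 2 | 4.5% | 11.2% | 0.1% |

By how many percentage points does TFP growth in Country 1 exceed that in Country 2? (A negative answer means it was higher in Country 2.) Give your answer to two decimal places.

3.99 percentage points

Labor's share = 1 − 0.49 = 0.51.
Country 1: TFP = 6.4 − 1.764 − 1.683 = 2.953%.
Country 2: TFP = 4.5 − 5.488 − 0.051 = -1.039%.
Difference = 2.953 − (-1.039) = 3.992 pp.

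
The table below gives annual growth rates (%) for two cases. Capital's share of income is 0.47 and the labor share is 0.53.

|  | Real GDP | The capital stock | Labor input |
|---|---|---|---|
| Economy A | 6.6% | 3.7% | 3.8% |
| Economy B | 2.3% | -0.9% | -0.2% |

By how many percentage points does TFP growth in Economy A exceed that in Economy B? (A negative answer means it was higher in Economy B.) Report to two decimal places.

Labor's share = 1 − 0.47 = 0.53.
Economy A: TFP = 6.6 − 1.739 − 2.014 = 2.847%.
Economy B: TFP = 2.3 + 0.423 + 0.106 = 2.829%.
Difference = 2.847 − (2.829) = 0.018 pp.

0.02 percentage points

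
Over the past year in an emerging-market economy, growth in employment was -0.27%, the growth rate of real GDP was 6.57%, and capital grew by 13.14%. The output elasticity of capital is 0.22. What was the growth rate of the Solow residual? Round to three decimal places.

Labor's share = 1 − 0.22 = 0.78.
Capital: 0.22 × 13.14 = 2.8908 pp.
Employment: 0.78 × (-0.27) = -0.2106 pp.
TFP growth = 6.57 − 2.6802 = 3.8898%.

3.890%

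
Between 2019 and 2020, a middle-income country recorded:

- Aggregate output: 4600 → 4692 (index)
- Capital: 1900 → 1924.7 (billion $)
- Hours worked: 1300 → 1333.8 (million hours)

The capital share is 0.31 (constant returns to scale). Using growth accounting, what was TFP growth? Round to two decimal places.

Aggregate output growth = (4692 − 4600) / 4600 = 2%.
Capital growth = (1924.7 − 1900) / 1900 = 1.3%.
Hours worked growth = (1333.8 − 1300) / 1300 = 2.6%.
Labor's share = 1 − 0.31 = 0.69.
Capital: 0.31 × 1.3 = 0.403 pp.
Hours worked: 0.69 × 2.6 = 1.794 pp.
TFP growth = 2 − 2.197 = -0.197%.

-0.20%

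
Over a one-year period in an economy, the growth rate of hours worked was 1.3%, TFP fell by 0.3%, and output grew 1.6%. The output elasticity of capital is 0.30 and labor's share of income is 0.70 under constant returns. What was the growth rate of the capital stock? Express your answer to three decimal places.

The capital stock growth was 3.300%.

Labor's share = 1 − 0.3 = 0.7.
gY = gA + 0.7×1.3 + 0.3×g.
0.3×g = 1.6 + 0.3 − 0.91 = 0.99.
g = 0.99 / 0.3 = 3.3%.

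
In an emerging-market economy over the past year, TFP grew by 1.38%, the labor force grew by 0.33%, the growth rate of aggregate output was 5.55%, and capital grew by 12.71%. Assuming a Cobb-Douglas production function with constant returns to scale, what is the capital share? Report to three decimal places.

gY = gA + α·gK + (1−α)·gL, so gY − gA − gL = α(gK − gL).
5.55 − 1.38 − 0.33 = α × (12.71 − 0.33).
3.84 = 12.38 α, so α = 0.31018.

α = 0.310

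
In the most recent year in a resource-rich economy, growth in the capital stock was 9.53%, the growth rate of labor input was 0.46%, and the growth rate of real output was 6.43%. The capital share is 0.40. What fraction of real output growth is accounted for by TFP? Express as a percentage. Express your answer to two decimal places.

TFP accounted for 36.42% of growth.

Labor's share = 1 − 0.4 = 0.6.
The capital stock: 0.4 × 9.53 = 3.812 pp.
Labor input: 0.6 × 0.46 = 0.276 pp.
TFP growth = 6.43 − 4.088 = 2.342%.
TFP share of growth = 2.342 / 6.43 × 100 = 36.423%.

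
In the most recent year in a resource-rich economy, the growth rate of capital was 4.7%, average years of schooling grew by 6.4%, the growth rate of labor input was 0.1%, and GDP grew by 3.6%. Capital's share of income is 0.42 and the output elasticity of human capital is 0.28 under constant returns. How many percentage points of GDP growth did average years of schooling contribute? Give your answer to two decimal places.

Contribution = share × growth = 0.28 × 6.4 = 1.792 pp.

1.79 pp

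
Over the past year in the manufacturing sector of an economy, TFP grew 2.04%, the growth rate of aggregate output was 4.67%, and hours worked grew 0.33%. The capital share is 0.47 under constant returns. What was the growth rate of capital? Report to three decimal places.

Capital growth was 5.224%.

Labor's share = 1 − 0.47 = 0.53.
gY = gA + 0.53×0.33 + 0.47×g.
0.47×g = 4.67 − 2.04 − 0.1749 = 2.4551.
g = 2.4551 / 0.47 = 5.22362%.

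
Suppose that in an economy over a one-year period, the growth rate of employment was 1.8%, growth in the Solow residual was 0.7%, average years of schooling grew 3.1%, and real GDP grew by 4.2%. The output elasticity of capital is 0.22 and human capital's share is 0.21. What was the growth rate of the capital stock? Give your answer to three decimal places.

Labor's share = 1 − 0.22 − 0.21 = 0.57.
gY = gA + 0.21×3.1 + 0.57×1.8 + 0.22×g.
0.22×g = 4.2 − 0.7 − 1.677 = 1.823.
g = 1.823 / 0.22 = 8.28636%.

The capital stock growth was 8.286%.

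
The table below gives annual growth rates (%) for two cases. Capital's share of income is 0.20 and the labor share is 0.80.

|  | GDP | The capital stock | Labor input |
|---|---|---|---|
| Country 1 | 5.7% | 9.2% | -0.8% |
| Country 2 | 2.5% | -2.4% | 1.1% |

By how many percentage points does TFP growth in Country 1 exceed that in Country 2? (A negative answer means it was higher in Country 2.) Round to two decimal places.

Labor's share = 1 − 0.2 = 0.8.
Country 1: TFP = 5.7 − 1.84 + 0.64 = 4.5%.
Country 2: TFP = 2.5 + 0.48 − 0.88 = 2.1%.
Difference = 4.5 − (2.1) = 2.4 pp.

2.40 percentage points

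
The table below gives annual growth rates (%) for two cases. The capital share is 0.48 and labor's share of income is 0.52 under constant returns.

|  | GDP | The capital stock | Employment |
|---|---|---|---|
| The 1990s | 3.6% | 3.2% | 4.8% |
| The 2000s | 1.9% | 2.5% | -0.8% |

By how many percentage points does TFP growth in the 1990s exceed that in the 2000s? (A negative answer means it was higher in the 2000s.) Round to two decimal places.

Labor's share = 1 − 0.48 = 0.52.
The 1990s: TFP = 3.6 − 1.536 − 2.496 = -0.432%.
The 2000s: TFP = 1.9 − 1.2 + 0.416 = 1.116%.
Difference = -0.432 − (1.116) = -1.548 pp.

-1.55 percentage points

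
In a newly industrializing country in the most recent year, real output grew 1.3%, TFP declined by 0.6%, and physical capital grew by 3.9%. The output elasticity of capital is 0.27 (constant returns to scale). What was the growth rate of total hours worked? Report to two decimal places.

1.16%

Labor's share = 1 − 0.27 = 0.73.
gY = gA + 0.27×3.9 + 0.73×g.
0.73×g = 1.3 + 0.6 − 1.053 = 0.847.
g = 0.847 / 0.73 = 1.1603%.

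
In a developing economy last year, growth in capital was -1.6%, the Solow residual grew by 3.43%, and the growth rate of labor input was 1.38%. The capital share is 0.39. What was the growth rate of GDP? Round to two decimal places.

3.65%

Labor's share = 1 − 0.39 = 0.61.
Capital: 0.39 × (-1.6) = -0.624 pp.
Labor input: 0.61 × 1.38 = 0.8418 pp.
Output growth = 3.43 + 0.2178 = 3.6478%.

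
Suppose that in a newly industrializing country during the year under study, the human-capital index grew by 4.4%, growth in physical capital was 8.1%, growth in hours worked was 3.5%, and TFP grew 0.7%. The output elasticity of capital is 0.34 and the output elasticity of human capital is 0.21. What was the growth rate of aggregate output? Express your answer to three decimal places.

5.953%

Labor's share = 1 − 0.34 − 0.21 = 0.45.
Physical capital: 0.34 × 8.1 = 2.754 pp.
The human-capital index: 0.21 × 4.4 = 0.924 pp.
Hours worked: 0.45 × 3.5 = 1.575 pp.
Output growth = 0.7 + 5.253 = 5.953%.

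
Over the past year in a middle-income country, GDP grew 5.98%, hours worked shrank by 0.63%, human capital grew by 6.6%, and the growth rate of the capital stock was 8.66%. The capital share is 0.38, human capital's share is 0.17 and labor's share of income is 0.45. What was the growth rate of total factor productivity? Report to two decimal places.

1.85%

Labor's share = 1 − 0.38 − 0.17 = 0.45.
The capital stock: 0.38 × 8.66 = 3.2908 pp.
Human capital: 0.17 × 6.6 = 1.122 pp.
Hours worked: 0.45 × (-0.63) = -0.2835 pp.
TFP growth = 5.98 − 4.1293 = 1.8507%.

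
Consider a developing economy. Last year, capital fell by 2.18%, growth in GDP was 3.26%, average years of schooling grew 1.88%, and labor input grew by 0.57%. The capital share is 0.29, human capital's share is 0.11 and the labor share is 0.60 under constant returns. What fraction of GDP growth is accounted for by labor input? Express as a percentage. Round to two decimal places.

Labor input accounted for 10.49% of growth.

Labor's share = 1 − 0.29 − 0.11 = 0.6.
Labor input contributed 0.6 × 0.57 = 0.342 pp.
Share of growth = 0.342 / 3.26 × 100 = 10.4908%.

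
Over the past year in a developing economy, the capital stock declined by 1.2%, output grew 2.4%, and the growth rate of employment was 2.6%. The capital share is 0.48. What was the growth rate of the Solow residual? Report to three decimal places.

Labor's share = 1 − 0.48 = 0.52.
The capital stock: 0.48 × (-1.2) = -0.576 pp.
Employment: 0.52 × 2.6 = 1.352 pp.
TFP growth = 2.4 − 0.776 = 1.624%.

1.624%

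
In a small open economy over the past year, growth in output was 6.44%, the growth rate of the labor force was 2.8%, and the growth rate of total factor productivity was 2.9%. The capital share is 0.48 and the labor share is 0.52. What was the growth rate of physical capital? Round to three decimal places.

4.342%

Labor's share = 1 − 0.48 = 0.52.
gY = gA + 0.52×2.8 + 0.48×g.
0.48×g = 6.44 − 2.9 − 1.456 = 2.084.
g = 2.084 / 0.48 = 4.34167%.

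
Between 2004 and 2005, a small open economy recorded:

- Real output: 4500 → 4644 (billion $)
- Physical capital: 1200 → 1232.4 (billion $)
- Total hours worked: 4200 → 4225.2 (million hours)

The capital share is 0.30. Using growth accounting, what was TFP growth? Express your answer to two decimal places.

Real output growth = (4644 − 4500) / 4500 = 3.2%.
Physical capital growth = (1232.4 − 1200) / 1200 = 2.7%.
Total hours worked growth = (4225.2 − 4200) / 4200 = 0.6%.
Labor's share = 1 − 0.3 = 0.7.
Physical capital: 0.3 × 2.7 = 0.81 pp.
Total hours worked: 0.7 × 0.6 = 0.42 pp.
TFP growth = 3.2 − 1.23 = 1.97%.

1.97%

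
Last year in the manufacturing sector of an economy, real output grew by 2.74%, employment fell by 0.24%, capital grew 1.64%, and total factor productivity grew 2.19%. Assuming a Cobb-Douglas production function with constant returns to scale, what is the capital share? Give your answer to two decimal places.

α = 0.42

gY = gA + α·gK + (1−α)·gL, so gY − gA − gL = α(gK − gL).
2.74 − 2.19 + 0.24 = α × (1.64 − (-0.24)).
0.79 = 1.88 α, so α = 0.4202.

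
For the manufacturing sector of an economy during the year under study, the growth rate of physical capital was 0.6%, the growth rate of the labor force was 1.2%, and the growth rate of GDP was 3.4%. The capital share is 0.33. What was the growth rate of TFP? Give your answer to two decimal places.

Labor's share = 1 − 0.33 = 0.67.
Physical capital: 0.33 × 0.6 = 0.198 pp.
The labor force: 0.67 × 1.2 = 0.804 pp.
TFP growth = 3.4 − 1.002 = 2.398%.

2.40%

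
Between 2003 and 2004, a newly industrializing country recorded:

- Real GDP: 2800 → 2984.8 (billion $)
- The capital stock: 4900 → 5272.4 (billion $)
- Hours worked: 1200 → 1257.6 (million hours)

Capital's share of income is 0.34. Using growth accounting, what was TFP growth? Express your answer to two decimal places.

0.85%

Real GDP growth = (2984.8 − 2800) / 2800 = 6.6%.
The capital stock growth = (5272.4 − 4900) / 4900 = 7.6%.
Hours worked growth = (1257.6 − 1200) / 1200 = 4.8%.
Labor's share = 1 − 0.34 = 0.66.
The capital stock: 0.34 × 7.6 = 2.584 pp.
Hours worked: 0.66 × 4.8 = 3.168 pp.
TFP growth = 6.6 − 5.752 = 0.848%.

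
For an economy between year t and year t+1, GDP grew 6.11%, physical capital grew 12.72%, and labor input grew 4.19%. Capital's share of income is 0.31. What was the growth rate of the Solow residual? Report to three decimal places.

-0.724%

Labor's share = 1 − 0.31 = 0.69.
Physical capital: 0.31 × 12.72 = 3.9432 pp.
Labor input: 0.69 × 4.19 = 2.8911 pp.
TFP growth = 6.11 − 6.8343 = -0.7243%.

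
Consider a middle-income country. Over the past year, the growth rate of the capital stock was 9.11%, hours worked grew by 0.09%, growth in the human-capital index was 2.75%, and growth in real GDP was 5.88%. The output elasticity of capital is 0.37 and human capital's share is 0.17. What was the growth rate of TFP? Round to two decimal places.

2.00%

Labor's share = 1 − 0.37 − 0.17 = 0.46.
The capital stock: 0.37 × 9.11 = 3.3707 pp.
The human-capital index: 0.17 × 2.75 = 0.4675 pp.
Hours worked: 0.46 × 0.09 = 0.0414 pp.
TFP growth = 5.88 − 3.8796 = 2.0004%.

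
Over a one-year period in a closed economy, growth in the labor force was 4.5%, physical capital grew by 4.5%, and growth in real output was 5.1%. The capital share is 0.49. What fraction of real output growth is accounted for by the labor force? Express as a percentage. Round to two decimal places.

Labor's share = 1 − 0.49 = 0.51.
The labor force contributed 0.51 × 4.5 = 2.295 pp.
Share of growth = 2.295 / 5.1 × 100 = 45%.

45.00%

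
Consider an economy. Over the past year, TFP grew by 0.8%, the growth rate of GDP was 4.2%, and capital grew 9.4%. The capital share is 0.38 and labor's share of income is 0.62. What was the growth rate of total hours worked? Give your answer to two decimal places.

Labor's share = 1 − 0.38 = 0.62.
gY = gA + 0.38×9.4 + 0.62×g.
0.62×g = 4.2 − 0.8 − 3.572 = -0.172.
g = -0.172 / 0.62 = -0.2774%.

-0.28%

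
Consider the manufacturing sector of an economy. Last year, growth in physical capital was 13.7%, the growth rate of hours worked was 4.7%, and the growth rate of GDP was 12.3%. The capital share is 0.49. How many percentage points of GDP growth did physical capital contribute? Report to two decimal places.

6.71 percentage points

Contribution = share × growth = 0.49 × 13.7 = 6.713 pp.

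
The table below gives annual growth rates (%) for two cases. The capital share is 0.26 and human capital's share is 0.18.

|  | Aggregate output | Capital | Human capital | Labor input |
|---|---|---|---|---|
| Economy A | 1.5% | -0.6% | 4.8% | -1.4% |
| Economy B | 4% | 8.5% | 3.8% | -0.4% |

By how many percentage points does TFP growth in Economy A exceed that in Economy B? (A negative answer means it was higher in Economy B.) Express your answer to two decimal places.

0.25 percentage points

Labor's share = 1 − 0.26 − 0.18 = 0.56.
Economy A: TFP = 1.5 + 0.156 − 0.864 + 0.784 = 1.576%.
Economy B: TFP = 4 − 2.21 − 0.684 + 0.224 = 1.33%.
Difference = 1.576 − (1.33) = 0.246 pp.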